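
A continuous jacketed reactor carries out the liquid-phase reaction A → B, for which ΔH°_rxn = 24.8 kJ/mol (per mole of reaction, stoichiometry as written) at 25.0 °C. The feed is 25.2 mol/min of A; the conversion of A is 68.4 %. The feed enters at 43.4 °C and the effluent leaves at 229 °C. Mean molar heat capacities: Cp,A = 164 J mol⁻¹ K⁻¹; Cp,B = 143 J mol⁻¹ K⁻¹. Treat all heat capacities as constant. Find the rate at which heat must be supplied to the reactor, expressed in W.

Q_in = 18700 W

Extent of reaction ξ = 0.684 × 25.2 = 17.237 mol/min
Reaction term: ξ·ΔH°_rxn = 17.237 × 24.8 = 427.47 kJ/min
Sensible, feed 43.4→25 °C: -76.044 kJ/min
Outlet flows (mol/min): A 7.9632, B 17.237
Sensible, products 25→229 °C: 769.25 kJ/min
Q = ΔH = 1120.7 kJ/min = 18.678 kW
Heat supplied = 18678 W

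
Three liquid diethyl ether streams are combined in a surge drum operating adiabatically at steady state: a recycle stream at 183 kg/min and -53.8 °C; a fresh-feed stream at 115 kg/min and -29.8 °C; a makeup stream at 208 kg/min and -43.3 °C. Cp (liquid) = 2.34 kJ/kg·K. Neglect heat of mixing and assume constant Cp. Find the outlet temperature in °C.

Adiabatic, steady state ⇒ Σ ṁᵢCp,ᵢ(T_out − Tᵢ) = 0
T_out = Σ ṁᵢCp,ᵢTᵢ / Σ ṁᵢCp,ᵢ
      = -52132 / 1184 = -44.029 °C

T_out = -44.0 °C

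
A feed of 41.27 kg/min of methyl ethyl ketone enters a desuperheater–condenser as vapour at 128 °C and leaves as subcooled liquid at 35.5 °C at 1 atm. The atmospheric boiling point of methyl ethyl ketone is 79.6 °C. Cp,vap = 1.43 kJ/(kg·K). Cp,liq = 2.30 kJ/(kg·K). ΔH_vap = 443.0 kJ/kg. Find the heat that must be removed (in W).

vapour 128→79.6 °C: -69.212 kJ/kg
condensation at 79.6 °C: -443 kJ/kg
liquid 79.6→35.5 °C: -101.43 kJ/kg
Δh = -69.212 + -443 + -101.43 = -613.64 kJ/kg
Q = ṁ·Δh = 41.27 kg/min × -613.64 kJ/kg = -25325 kJ/min
|Q| = 422.08 kW = 422080 W

Q_c = 422000 W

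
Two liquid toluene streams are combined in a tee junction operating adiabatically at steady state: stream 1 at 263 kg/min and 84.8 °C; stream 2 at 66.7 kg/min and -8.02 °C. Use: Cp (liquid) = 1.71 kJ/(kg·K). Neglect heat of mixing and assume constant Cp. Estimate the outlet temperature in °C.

Energy balance with Q = 0: Σ ṁᵢCp,ᵢ(T_out − Tᵢ) = 0
Σ ṁᵢCp,ᵢTᵢ = 263×1.71×84.8 + 66.7×1.71×-8.02 = 37222
Σ ṁᵢCp,ᵢ = 263×1.71 + 66.7×1.71 = 563.79
T_out = 37222 / 563.79 = 66.022 °C

T_out = 66.0 °C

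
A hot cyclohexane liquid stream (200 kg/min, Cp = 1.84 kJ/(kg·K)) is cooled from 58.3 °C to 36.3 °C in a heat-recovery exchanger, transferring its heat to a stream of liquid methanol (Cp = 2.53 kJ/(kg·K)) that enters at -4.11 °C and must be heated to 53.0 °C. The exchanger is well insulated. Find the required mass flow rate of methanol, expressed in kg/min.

Heat released by hot stream: Q = 200 × 1.84 × (58.3 − 36.3) = 8096 kJ/min
Energy balance on cold side (adiabatic exchanger): Q = ṁ_c·Cp_c·(T_c,out − T_c,in)
ṁ_c = 8096 / [2.53 × (53.0 − -4.11)] = 56.032 kg/min

ṁ_c = 56.0 kg/min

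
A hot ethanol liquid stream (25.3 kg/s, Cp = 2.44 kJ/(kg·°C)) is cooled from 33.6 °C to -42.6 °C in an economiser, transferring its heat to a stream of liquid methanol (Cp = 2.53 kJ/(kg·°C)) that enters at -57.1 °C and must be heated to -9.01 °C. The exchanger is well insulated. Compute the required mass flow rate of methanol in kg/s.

Heat released by hot stream: Q = 25.3 × 2.44 × (33.6 − -42.6) = 4704 kJ/s
Energy balance on cold side (adiabatic exchanger): Q = ṁ_c·Cp_c·(T_c,out − T_c,in)
ṁ_c = 4704 / [2.53 × (-9.01 − -57.1)] = 38.663 kg/s

ṁ_c = 38.7 kg/s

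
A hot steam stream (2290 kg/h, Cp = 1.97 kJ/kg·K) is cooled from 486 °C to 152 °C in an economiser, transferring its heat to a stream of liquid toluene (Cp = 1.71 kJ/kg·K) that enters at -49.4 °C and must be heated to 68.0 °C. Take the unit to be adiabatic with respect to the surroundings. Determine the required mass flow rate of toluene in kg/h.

ṁ_c = 7510 kg/h

Heat released by hot stream: Q = 2290 × 1.97 × (486 − 152) = 1.5068e+06 kJ/h
Energy balance on cold side (adiabatic exchanger): Q = ṁ_c·Cp_c·(T_c,out − T_c,in)
ṁ_c = 1.5068e+06 / [1.71 × (68.0 − -49.4)] = 7505.6 kg/h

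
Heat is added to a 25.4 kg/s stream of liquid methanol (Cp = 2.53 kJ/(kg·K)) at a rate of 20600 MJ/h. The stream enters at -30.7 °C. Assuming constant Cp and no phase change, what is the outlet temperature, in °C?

T_out = 58.3 °C

Q = 20600 MJ/h = 5722.2 kJ/s
ΔT = Q/(ṁ·Cp) = 5722.2/(25.4×2.53) = 89.045 K
T_out = -30.7 + 89.045 = 58.345 °C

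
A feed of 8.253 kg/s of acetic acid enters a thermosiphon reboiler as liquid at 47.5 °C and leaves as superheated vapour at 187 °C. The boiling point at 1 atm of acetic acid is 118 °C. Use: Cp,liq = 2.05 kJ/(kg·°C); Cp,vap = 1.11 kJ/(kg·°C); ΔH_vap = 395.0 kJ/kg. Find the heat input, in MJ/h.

liquid 47.5→118 °C: 144.52 kJ/kg
vaporisation at 118 °C: 395 kJ/kg
vapour 118→187 °C: 76.59 kJ/kg
Δh = 144.52 + 395 + 76.59 = 616.12 kJ/kg
Q = ṁ·Δh = 8.253 kg/s × 616.12 kJ/kg = 5084.8 kJ/s
|Q| = 5084.8 kW = 18305 MJ/h

Q = 18300 MJ/h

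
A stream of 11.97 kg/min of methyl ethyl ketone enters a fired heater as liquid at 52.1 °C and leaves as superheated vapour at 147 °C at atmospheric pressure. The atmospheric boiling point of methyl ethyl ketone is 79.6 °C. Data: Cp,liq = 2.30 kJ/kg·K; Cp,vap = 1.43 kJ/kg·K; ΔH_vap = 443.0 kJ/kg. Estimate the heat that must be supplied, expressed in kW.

liquid 52.1→79.6 °C: 63.25 kJ/kg
vaporisation at 79.6 °C: 443 kJ/kg
vapour 79.6→147 °C: 96.382 kJ/kg
Δh = 63.25 + 443 + 96.382 = 602.63 kJ/kg
Q = ṁ·Δh = 11.97 kg/min × 602.63 kJ/kg = 7213.5 kJ/min
|Q| = 120.23 kW

Q = 120 kW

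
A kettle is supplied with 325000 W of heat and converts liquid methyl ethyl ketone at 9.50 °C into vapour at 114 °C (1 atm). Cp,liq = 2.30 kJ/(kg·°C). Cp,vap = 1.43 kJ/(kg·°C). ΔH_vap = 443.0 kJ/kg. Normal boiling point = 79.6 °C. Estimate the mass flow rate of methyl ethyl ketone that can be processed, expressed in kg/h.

ṁ = 1790 kg/h

Δh = 2.30×(79.6−9.50) + 443.0 + 1.43×(114−79.6) = 653.42 kJ/kg
Q = 325000 W = 325 kJ/s = 1.17e+06 kJ/h
ṁ = Q/Δh = 1.17e+06 / 653.42 = 1790.6 kg/h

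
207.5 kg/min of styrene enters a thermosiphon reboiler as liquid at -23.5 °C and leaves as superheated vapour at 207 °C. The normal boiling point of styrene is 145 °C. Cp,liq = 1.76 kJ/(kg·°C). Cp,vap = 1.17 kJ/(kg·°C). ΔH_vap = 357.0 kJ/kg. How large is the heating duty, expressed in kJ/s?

Q = 2510 kJ/s

liquid -23.5→145 °C: 296.56 kJ/kg
vaporisation at 145 °C: 357 kJ/kg
vapour 145→207 °C: 72.54 kJ/kg
Δh = 296.56 + 357 + 72.54 = 726.1 kJ/kg
Q = ṁ·Δh = 207.5 kg/min × 726.1 kJ/kg = 150670 kJ/min
|Q| = 2511.1 kW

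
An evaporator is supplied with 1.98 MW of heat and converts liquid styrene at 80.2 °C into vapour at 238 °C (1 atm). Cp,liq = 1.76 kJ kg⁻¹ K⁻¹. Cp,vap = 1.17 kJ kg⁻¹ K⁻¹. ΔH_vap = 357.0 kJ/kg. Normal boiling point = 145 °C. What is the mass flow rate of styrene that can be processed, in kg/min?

ṁ = 205 kg/min

Δh = 1.76×(145−80.2) + 357.0 + 1.17×(238−145) = 579.86 kJ/kg
Q = 1.98 MW = 1980 kJ/s = 118800 kJ/min
ṁ = Q/Δh = 118800 / 579.86 = 204.88 kg/min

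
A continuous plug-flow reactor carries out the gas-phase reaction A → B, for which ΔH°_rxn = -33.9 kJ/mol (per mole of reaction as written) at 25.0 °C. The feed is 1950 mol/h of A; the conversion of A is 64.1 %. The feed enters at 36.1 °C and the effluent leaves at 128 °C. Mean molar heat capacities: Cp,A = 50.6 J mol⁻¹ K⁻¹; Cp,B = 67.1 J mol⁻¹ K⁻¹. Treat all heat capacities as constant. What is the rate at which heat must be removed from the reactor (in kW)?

Extent of reaction ξ = 0.641 × 1950 = 1250 mol/h
Reaction term: ξ·ΔH°_rxn = 1250 × -33.9 = -42373 kJ/h
Sensible, feed 36.1→25 °C: -1095.2 kJ/h
Outlet flows (mol/h): A 700.05, B 1250
Sensible, products 25→128 °C: 12287 kJ/h
Q = ΔH = -31181 kJ/h = -8.6615 kW
Heat removed = 8.6615 kW

Q_out = 8.66 kW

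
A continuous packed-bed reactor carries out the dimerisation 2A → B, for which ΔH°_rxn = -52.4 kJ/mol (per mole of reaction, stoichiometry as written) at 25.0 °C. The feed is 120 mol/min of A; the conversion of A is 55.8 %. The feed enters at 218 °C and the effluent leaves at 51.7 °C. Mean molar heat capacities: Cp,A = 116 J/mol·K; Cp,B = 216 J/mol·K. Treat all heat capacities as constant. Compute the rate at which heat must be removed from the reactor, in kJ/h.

Q_out = 245000 kJ/h

Extent of reaction ξ = 0.558 × 120 / 2 = 33.48 mol/min
Reaction term: ξ·ΔH°_rxn = 33.48 × -52.4 = -1754.4 kJ/min
Sensible, feed 218→25 °C: -2686.6 kJ/min
Outlet flows (mol/min): A 53.04, B 33.48
Sensible, products 25→51.7 °C: 357.36 kJ/min
Q = ΔH = -4083.6 kJ/min = -68.059 kW
Heat removed = 245010 kJ/h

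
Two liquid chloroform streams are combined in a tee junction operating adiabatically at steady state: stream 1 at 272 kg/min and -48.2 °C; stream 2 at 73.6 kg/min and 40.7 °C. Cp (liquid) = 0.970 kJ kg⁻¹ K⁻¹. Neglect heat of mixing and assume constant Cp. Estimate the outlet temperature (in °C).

Energy balance with Q = 0: Σ ṁᵢCp,ᵢ(T_out − Tᵢ) = 0
T_out = Σ ṁᵢCp,ᵢTᵢ / Σ ṁᵢCp,ᵢ
      = -9811.4 / 335.23 = -29.268 °C

T_out = -29.3 °C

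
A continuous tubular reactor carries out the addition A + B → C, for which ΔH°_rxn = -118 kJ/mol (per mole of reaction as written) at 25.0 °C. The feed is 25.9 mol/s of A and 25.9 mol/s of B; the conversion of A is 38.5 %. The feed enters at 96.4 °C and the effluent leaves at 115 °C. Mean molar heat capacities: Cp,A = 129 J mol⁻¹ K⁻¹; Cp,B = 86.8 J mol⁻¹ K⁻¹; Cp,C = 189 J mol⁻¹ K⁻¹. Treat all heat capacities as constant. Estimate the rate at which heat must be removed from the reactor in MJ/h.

Extent of reaction ξ = 0.385 × 25.9 = 9.9715 mol/s
Reaction term: ξ·ΔH°_rxn = 9.9715 × -118 = -1176.6 kJ/s
Sensible, feed 96.4→25 °C: -399.07 kJ/s
Outlet flows (mol/s): A 15.928, B 15.928, C 9.9715
Sensible, products 25→115 °C: 478.98 kJ/s
Q = ΔH = -1096.7 kJ/s = -1096.7 kW
Heat removed = 3948.2 MJ/h

Q_out = 3950 MJ/h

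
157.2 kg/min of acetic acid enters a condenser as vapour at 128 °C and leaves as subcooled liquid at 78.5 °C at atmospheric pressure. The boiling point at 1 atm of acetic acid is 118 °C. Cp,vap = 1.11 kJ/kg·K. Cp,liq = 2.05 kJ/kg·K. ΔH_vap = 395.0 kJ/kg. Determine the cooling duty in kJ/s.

vapour 128→118 °C: -11.1 kJ/kg
condensation at 118 °C: -395 kJ/kg
liquid 118→78.5 °C: -80.975 kJ/kg
Δh = -11.1 + -395 + -80.975 = -487.07 kJ/kg
Q = ṁ·Δh = 157.2 kg/min × -487.07 kJ/kg = -76568 kJ/min
|Q| = 1276.1 kW

Q_c = 1280 kJ/s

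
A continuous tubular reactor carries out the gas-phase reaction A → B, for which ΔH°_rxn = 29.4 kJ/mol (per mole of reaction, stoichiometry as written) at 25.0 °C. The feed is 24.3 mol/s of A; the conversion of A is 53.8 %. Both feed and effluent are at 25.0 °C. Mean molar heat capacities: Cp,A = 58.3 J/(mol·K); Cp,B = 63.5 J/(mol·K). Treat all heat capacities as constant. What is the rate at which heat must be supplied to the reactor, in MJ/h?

Extent of reaction ξ = 0.538 × 24.3 = 13.073 mol/s
Reaction term: ξ·ΔH°_rxn = 13.073 × 29.4 = 384.36 kJ/s
Q = ΔH = 384.36 kJ/s = 384.36 kW
Heat supplied = 1383.7 MJ/h

Q_in = 1380 MJ/h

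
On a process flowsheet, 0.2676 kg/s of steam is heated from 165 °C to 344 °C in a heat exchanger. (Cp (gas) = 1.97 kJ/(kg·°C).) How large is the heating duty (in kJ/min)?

Q = ṁ·Cp·ΔT = 0.2676 × 1.97 × (344 − 165) = 94.364 kJ/s
Heating duty = 5661.8 kJ/min

Q = 5660 kJ/min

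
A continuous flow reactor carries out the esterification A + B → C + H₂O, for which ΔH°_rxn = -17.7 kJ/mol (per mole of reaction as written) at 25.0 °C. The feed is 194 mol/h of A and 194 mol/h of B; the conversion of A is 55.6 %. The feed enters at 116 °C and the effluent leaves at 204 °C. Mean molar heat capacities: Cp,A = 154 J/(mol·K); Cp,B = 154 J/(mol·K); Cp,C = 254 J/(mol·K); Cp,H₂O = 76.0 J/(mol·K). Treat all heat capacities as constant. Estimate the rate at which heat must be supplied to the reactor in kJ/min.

Extent of reaction ξ = 0.556 × 194 = 107.86 mol/h
Reaction term: ξ·ΔH°_rxn = 107.86 × -17.7 = -1909.2 kJ/h
Sensible, feed 116→25 °C: -5437.4 kJ/h
Outlet flows (mol/h): A 86.136, B 86.136, C 107.86, H₂O 107.86
Sensible, products 25→204 °C: 11120 kJ/h
Q = ΔH = 3773.8 kJ/h = 1.0483 kW
Heat supplied = 62.896 kJ/min

Q_in = 62.9 kJ/min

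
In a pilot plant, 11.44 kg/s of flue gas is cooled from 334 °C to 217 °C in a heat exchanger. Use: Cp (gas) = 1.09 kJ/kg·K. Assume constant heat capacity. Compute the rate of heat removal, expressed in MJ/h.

Q_c = 5250 MJ/h

Q = ṁ·Cp·ΔT = 11.44 × 1.09 × (217 − 334) = -1458.9 kJ/s
Cooling duty = 5252.2 MJ/h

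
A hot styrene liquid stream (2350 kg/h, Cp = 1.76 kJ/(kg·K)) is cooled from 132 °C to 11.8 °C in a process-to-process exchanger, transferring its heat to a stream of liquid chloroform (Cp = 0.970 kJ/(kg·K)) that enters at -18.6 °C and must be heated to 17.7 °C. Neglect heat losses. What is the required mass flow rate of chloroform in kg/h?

Heat released by hot stream: Q = 2350 × 1.76 × (132 − 11.8) = 497150 kJ/h
Energy balance on cold side (adiabatic exchanger): Q = ṁ_c·Cp_c·(T_c,out − T_c,in)
ṁ_c = 497150 / [0.970 × (17.7 − -18.6)] = 14119 kg/h

ṁ_c = 14100 kg/h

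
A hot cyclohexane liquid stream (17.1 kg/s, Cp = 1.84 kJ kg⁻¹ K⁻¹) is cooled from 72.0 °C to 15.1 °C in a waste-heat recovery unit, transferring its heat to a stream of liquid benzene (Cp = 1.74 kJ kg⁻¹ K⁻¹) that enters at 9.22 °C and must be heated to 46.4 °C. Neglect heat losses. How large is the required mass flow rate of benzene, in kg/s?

ṁ_c = 27.7 kg/s

Heat released by hot stream: Q = 17.1 × 1.84 × (72.0 − 15.1) = 1790.3 kJ/s
Energy balance on cold side (adiabatic exchanger): Q = ṁ_c·Cp_c·(T_c,out − T_c,in)
ṁ_c = 1790.3 / [1.74 × (46.4 − 9.22)] = 27.674 kg/s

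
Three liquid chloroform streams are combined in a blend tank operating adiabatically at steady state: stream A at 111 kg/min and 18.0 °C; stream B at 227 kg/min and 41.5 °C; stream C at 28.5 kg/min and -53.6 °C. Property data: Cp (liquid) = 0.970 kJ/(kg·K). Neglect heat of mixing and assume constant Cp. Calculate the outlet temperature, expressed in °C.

T_out = 27.0 °C

Adiabatic, steady state ⇒ Σ ṁᵢCp,ᵢ(T_out − Tᵢ) = 0
Σ ṁᵢCp,ᵢTᵢ = 111×0.970×18.0 + 227×0.970×41.5 + 28.5×0.970×-53.6 = 9594.2
Σ ṁᵢCp,ᵢ = 111×0.970 + 227×0.970 + 28.5×0.970 = 355.5
T_out = 9594.2 / 355.5 = 26.987 °C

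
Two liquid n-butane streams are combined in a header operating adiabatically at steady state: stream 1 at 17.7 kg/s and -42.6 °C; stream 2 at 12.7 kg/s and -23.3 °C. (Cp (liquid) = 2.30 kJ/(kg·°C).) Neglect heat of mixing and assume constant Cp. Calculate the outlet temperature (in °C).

T_out = -34.5 °C

Adiabatic, steady state ⇒ Σ ṁᵢCp,ᵢ(T_out − Tᵢ) = 0
Σ ṁᵢCp,ᵢTᵢ = 17.7×2.30×-42.6 + 12.7×2.30×-23.3 = -2414.8
Σ ṁᵢCp,ᵢ = 17.7×2.30 + 12.7×2.30 = 69.92
T_out = -2414.8 / 69.92 = -34.537 °C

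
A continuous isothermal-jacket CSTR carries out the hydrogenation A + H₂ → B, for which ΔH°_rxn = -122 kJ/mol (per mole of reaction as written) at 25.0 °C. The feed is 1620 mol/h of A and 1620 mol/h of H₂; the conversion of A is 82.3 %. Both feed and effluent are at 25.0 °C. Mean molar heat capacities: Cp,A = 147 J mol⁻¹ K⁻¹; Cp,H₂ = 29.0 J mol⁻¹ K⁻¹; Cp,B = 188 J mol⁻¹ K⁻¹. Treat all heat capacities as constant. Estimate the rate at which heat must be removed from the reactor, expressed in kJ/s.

Extent of reaction ξ = 0.823 × 1620 = 1333.3 mol/h
Reaction term: ξ·ΔH°_rxn = 1333.3 × -122 = -162660 kJ/h
Q = ΔH = -162660 kJ/h = -45.183 kW
Heat removed = 45.183 kJ/s

Q_out = 45.2 kJ/s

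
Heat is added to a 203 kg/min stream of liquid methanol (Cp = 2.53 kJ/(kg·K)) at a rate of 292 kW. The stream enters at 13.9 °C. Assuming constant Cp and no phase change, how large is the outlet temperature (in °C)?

Q = 292 kW = 17520 kJ/min
ΔT = Q/(ṁ·Cp) = 17520/(203×2.53) = 34.113 K
T_out = 13.9 + 34.113 = 48.013 °C

T_out = 48.0 °C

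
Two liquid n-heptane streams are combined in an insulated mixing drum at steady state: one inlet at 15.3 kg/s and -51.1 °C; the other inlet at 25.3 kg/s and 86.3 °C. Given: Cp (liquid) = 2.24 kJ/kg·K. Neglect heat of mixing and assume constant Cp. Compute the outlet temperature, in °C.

Adiabatic, steady state ⇒ Σ ṁᵢCp,ᵢ(T_out − Tᵢ) = 0
Σ ṁᵢCp,ᵢTᵢ = 15.3×2.24×-51.1 + 25.3×2.24×86.3 = 3139.5
Σ ṁᵢCp,ᵢ = 15.3×2.24 + 25.3×2.24 = 90.944
T_out = 3139.5 / 90.944 = 34.521 °C

T_out = 34.5 °C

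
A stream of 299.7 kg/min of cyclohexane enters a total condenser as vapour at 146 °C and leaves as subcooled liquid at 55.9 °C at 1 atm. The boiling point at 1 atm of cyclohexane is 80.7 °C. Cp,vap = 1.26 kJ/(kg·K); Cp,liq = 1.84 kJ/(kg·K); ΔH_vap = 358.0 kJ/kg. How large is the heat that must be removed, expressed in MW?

Q_c = 2.43 MW

vapour 146→80.7 °C: -82.278 kJ/kg
condensation at 80.7 °C: -358 kJ/kg
liquid 80.7→55.9 °C: -45.632 kJ/kg
Δh = -82.278 + -358 + -45.632 = -485.91 kJ/kg
Q = ṁ·Δh = 299.7 kg/min × -485.91 kJ/kg = -145630 kJ/min
|Q| = 2427.1 kW = 2.4271 MW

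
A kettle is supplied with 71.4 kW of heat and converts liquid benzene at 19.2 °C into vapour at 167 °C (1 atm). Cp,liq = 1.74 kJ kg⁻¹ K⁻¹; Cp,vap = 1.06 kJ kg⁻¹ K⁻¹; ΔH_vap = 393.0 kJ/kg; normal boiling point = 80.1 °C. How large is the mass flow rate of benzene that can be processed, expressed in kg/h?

Δh = 1.74×(80.1−19.2) + 393.0 + 1.06×(167−80.1) = 591.08 kJ/kg
Q = 71.4 kW = 71.4 kJ/s = 257040 kJ/h
ṁ = Q/Δh = 257040 / 591.08 = 434.86 kg/h

ṁ = 435 kg/h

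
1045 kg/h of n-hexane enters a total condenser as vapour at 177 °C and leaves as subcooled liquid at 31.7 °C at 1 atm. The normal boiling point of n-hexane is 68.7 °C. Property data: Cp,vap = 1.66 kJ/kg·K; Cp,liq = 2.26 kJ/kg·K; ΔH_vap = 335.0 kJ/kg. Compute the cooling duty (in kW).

Q_c = 174 kW

vapour 177→68.7 °C: -179.78 kJ/kg
condensation at 68.7 °C: -335 kJ/kg
liquid 68.7→31.7 °C: -83.62 kJ/kg
Δh = -179.78 + -335 + -83.62 = -598.4 kJ/kg
Q = ṁ·Δh = 1045 kg/h × -598.4 kJ/kg = -625330 kJ/h
|Q| = 173.7 kW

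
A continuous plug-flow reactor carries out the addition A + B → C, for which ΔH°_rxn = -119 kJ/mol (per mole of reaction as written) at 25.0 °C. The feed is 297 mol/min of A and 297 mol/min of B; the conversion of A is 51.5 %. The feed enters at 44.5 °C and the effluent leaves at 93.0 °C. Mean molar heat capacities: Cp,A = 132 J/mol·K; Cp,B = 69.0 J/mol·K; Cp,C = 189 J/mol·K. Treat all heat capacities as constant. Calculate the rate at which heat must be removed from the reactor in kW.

Extent of reaction ξ = 0.515 × 297 = 152.96 mol/min
Reaction term: ξ·ΔH°_rxn = 152.96 × -119 = -18202 kJ/min
Sensible, feed 44.5→25 °C: -1164.1 kJ/min
Outlet flows (mol/min): A 144.04, B 144.04, C 152.96
Sensible, products 25→93.0 °C: 3934.6 kJ/min
Q = ΔH = -15431 kJ/min = -257.19 kW
Heat removed = 257.19 kW

Q_out = 257 kW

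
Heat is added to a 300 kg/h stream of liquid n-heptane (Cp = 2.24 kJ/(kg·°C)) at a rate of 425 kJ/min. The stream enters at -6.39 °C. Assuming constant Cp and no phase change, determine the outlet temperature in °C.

Q = 425 kJ/min = 25500 kJ/h
ΔT = Q/(ṁ·Cp) = 25500/(300×2.24) = 37.946 K
T_out = -6.39 + 37.946 = 31.556 °C

T_out = 31.6 °C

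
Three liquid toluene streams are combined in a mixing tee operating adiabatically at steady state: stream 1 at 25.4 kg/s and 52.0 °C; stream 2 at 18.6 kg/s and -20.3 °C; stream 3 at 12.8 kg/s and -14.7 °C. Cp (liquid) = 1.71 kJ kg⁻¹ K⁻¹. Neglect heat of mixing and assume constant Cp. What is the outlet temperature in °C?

T_out = 13.3 °C

No heat crosses the boundary, so H_out = H_in.
Σ ṁᵢCp,ᵢTᵢ = 25.4×1.71×52.0 + 18.6×1.71×-20.3 + 12.8×1.71×-14.7 = 1291.2
Σ ṁᵢCp,ᵢ = 25.4×1.71 + 18.6×1.71 + 12.8×1.71 = 97.128
T_out = 1291.2 / 97.128 = 13.293 °C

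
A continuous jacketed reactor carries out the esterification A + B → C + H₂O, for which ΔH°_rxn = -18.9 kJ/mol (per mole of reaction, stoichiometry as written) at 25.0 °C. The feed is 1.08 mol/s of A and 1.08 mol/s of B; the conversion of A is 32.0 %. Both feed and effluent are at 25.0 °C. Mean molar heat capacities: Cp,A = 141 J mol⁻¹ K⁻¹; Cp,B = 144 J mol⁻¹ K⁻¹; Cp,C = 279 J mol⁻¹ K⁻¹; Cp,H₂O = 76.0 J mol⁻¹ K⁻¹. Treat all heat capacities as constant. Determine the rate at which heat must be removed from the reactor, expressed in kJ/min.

Extent of reaction ξ = 0.320 × 1.08 = 0.3456 mol/s
Reaction term: ξ·ΔH°_rxn = 0.3456 × -18.9 = -6.5318 kJ/s
Q = ΔH = -6.5318 kJ/s = -6.5318 kW
Heat removed = 391.91 kJ/min

Q_out = 392 kJ/min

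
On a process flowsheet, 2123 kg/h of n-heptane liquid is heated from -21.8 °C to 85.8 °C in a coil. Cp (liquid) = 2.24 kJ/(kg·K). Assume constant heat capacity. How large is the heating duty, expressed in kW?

Q = ṁ·Cp·ΔT = 2123 × 2.24 × (85.8 − -21.8) = 511690 kJ/h
Converting: 511690 / 3600 s = 142.14 kW

Q = 142 kW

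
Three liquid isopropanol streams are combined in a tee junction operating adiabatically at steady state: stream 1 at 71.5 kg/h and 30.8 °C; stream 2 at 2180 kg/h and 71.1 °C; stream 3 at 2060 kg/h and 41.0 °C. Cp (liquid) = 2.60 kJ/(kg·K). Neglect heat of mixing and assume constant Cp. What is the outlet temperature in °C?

T_out = 56.1 °C

No heat crosses the boundary, so H_out = H_in.
Σ ṁᵢCp,ᵢTᵢ = 71.5×2.60×30.8 + 2180×2.60×71.1 + 2060×2.60×41.0 = 628320
Σ ṁᵢCp,ᵢ = 71.5×2.60 + 2180×2.60 + 2060×2.60 = 11210
T_out = 628320 / 11210 = 56.05 °C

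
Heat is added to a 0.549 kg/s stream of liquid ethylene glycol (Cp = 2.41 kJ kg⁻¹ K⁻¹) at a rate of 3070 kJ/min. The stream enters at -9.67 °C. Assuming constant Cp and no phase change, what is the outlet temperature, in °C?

T_out = 29.0 °C

Q = 3070 kJ/min = 51.167 kJ/s
ΔT = Q/(ṁ·Cp) = 51.167/(0.549×2.41) = 38.672 K
T_out = -9.67 + 38.672 = 29.002 °C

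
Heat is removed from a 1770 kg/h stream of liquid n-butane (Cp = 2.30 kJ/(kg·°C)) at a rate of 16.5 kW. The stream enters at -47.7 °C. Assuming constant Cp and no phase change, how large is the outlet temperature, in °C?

Q = 16.5 kW = 59400 kJ/h
ΔT = Q/(ṁ·Cp) = 59400/(1770×2.30) = 14.591 K
T_out = -47.7 − 14.591 = -62.291 °C

T_out = -62.3 °C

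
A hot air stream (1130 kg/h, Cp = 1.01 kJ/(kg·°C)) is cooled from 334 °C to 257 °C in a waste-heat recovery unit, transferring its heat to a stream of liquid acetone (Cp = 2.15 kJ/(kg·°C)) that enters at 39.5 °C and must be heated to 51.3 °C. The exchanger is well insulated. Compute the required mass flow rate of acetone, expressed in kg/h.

Heat released by hot stream: Q = 1130 × 1.01 × (334 − 257) = 87880 kJ/h
Energy balance on cold side (adiabatic exchanger): Q = ṁ_c·Cp_c·(T_c,out − T_c,in)
ṁ_c = 87880 / [2.15 × (51.3 − 39.5)] = 3463.9 kg/h

ṁ_c = 3460 kg/h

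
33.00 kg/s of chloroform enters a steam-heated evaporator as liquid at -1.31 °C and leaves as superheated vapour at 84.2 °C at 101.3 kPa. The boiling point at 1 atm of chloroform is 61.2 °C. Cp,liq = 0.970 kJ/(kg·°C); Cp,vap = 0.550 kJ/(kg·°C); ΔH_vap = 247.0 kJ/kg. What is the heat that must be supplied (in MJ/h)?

Q = 38000 MJ/h

liquid -1.31→61.2 °C: 60.635 kJ/kg
vaporisation at 61.2 °C: 247 kJ/kg
vapour 61.2→84.2 °C: 12.65 kJ/kg
Δh = 60.635 + 247 + 12.65 = 320.28 kJ/kg
Q = ṁ·Δh = 33.00 kg/s × 320.28 kJ/kg = 10569 kJ/s
|Q| = 10569 kW = 38050 MJ/h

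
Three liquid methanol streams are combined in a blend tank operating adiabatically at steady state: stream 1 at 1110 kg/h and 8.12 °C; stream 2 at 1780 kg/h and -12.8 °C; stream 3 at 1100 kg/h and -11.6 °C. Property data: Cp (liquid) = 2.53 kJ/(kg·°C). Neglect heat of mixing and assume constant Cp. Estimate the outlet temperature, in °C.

T_out = -6.65 °C

Adiabatic, steady state ⇒ Σ ṁᵢCp,ᵢ(T_out − Tᵢ) = 0
Σ ṁᵢCp,ᵢTᵢ = 1110×2.53×8.12 + 1780×2.53×-12.8 + 1100×2.53×-11.6 = -67123
Σ ṁᵢCp,ᵢ = 1110×2.53 + 1780×2.53 + 1100×2.53 = 10095
T_out = -67123 / 10095 = -6.6493 °C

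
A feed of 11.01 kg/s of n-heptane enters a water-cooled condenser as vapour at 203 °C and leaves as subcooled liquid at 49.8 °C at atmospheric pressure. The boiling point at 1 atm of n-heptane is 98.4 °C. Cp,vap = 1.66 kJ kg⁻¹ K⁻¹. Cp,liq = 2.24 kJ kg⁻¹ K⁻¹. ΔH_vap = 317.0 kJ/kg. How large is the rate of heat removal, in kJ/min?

vapour 203→98.4 °C: -173.64 kJ/kg
condensation at 98.4 °C: -317 kJ/kg
liquid 98.4→49.8 °C: -108.86 kJ/kg
Δh = -173.64 + -317 + -108.86 = -599.5 kJ/kg
Q = ṁ·Δh = 11.01 kg/s × -599.5 kJ/kg = -6600.5 kJ/s
|Q| = 6600.5 kW = 396030 kJ/min

Q_c = 396000 kJ/min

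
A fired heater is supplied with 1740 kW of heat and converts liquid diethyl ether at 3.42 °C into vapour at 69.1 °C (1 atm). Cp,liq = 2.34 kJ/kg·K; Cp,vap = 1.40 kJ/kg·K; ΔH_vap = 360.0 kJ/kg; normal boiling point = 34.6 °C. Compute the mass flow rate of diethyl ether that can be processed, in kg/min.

Δh = 2.34×(34.6−3.42) + 360.0 + 1.40×(69.1−34.6) = 481.26 kJ/kg
Q = 1740 kW = 1740 kJ/s = 104400 kJ/min
ṁ = Q/Δh = 104400 / 481.26 = 216.93 kg/min

ṁ = 217 kg/min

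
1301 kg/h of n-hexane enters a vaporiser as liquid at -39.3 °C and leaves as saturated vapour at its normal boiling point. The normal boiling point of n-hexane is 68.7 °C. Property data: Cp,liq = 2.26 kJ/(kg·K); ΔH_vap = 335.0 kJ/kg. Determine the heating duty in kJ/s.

Q = 209 kJ/s

liquid -39.3→68.7 °C: 244.08 kJ/kg
vaporisation at 68.7 °C: 335 kJ/kg
Δh = 244.08 + 335 = 579.08 kJ/kg
Q = ṁ·Δh = 1301 kg/h × 579.08 kJ/kg = 753380 kJ/h
|Q| = 209.27 kW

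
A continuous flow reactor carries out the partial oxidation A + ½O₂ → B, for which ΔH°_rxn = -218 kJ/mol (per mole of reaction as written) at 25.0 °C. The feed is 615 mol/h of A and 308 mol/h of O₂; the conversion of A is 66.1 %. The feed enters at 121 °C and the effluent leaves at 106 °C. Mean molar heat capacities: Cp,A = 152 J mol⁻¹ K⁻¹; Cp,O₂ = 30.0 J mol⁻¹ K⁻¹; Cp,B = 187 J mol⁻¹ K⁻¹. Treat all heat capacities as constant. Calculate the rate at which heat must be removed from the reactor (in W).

Extent of reaction ξ = 0.661 × 615 = 406.52 mol/h
Reaction term: ξ·ΔH°_rxn = 406.52 × -218 = -88620 kJ/h
Sensible, feed 121→25 °C: -9861.1 kJ/h
Outlet flows (mol/h): A 208.48, O₂ 104.74, B 406.52
Sensible, products 25→106 °C: 8978.9 kJ/h
Q = ΔH = -89503 kJ/h = -24.862 kW
Heat removed = 24862 W

Q_out = 24900 W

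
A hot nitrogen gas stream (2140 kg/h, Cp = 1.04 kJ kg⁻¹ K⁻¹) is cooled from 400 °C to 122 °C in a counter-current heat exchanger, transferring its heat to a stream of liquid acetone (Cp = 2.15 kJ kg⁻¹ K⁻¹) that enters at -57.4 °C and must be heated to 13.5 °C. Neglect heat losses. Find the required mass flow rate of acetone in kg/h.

Heat released by hot stream: Q = 2140 × 1.04 × (400 − 122) = 618720 kJ/h
Energy balance on cold side (adiabatic exchanger): Q = ṁ_c·Cp_c·(T_c,out − T_c,in)
ṁ_c = 618720 / [2.15 × (13.5 − -57.4)] = 4058.9 kg/h

ṁ_c = 4060 kg/h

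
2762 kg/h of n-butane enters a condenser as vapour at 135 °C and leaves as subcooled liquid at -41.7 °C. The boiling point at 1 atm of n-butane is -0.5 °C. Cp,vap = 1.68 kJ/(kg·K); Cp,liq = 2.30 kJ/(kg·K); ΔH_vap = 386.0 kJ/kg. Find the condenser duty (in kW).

vapour 135→-0.5 °C: -227.64 kJ/kg
condensation at -0.5 °C: -386 kJ/kg
liquid -0.5→-41.7 °C: -94.76 kJ/kg
Δh = -227.64 + -386 + -94.76 = -708.4 kJ/kg
Q = ṁ·Δh = 2762 kg/h × -708.4 kJ/kg = -1.9566e+06 kJ/h
|Q| = 543.5 kW

Q_c = 544 kW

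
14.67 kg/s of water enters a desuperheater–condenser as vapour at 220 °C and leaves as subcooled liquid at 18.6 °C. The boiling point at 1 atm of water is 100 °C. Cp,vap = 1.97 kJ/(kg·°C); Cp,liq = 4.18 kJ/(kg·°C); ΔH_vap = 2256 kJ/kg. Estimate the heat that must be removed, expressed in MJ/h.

vapour 220→100 °C: -236.4 kJ/kg
condensation at 100 °C: -2256 kJ/kg
liquid 100→18.6 °C: -340.25 kJ/kg
Δh = -236.4 + -2256 + -340.25 = -2832.7 kJ/kg
Q = ṁ·Δh = 14.67 kg/s × -2832.7 kJ/kg = -41555 kJ/s
|Q| = 41555 kW = 149600 MJ/h

Q_c = 150000 MJ/h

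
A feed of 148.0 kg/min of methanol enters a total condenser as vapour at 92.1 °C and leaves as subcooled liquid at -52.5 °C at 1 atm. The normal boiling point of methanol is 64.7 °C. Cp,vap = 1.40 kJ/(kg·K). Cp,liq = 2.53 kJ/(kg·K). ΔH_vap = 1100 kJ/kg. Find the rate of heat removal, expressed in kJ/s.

vapour 92.1→64.7 °C: -38.36 kJ/kg
condensation at 64.7 °C: -1100 kJ/kg
liquid 64.7→-52.5 °C: -296.52 kJ/kg
Δh = -38.36 + -1100 + -296.52 = -1434.9 kJ/kg
Q = ṁ·Δh = 148.0 kg/min × -1434.9 kJ/kg = -212360 kJ/min
|Q| = 3539.4 kW

Q_c = 3540 kJ/s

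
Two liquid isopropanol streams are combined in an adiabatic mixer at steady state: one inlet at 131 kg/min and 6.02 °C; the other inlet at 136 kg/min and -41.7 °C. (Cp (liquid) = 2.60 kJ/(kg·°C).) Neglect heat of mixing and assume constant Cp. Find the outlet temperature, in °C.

Energy balance with Q = 0: Σ ṁᵢCp,ᵢ(T_out − Tᵢ) = 0
T_out = Σ ṁᵢCp,ᵢTᵢ / Σ ṁᵢCp,ᵢ
      = -12695 / 694.2 = -18.287 °C

T_out = -18.3 °C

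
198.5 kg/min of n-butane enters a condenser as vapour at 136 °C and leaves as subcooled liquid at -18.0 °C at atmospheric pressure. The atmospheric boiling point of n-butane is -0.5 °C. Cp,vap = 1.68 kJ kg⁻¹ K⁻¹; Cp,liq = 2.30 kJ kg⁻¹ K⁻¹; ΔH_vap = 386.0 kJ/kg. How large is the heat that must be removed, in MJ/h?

vapour 136→-0.5 °C: -229.32 kJ/kg
condensation at -0.5 °C: -386 kJ/kg
liquid -0.5→-18.0 °C: -40.25 kJ/kg
Δh = -229.32 + -386 + -40.25 = -655.57 kJ/kg
Q = ṁ·Δh = 198.5 kg/min × -655.57 kJ/kg = -130130 kJ/min
|Q| = 2168.8 kW = 7807.8 MJ/h

Q_c = 7810 MJ/h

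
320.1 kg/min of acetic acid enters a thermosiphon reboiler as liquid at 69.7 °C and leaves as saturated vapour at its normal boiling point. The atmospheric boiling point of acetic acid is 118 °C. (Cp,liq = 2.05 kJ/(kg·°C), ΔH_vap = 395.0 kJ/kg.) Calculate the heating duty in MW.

Q = 2.64 MW

liquid 69.7→118 °C: 99.015 kJ/kg
vaporisation at 118 °C: 395 kJ/kg
Δh = 99.015 + 395 = 494.01 kJ/kg
Q = ṁ·Δh = 320.1 kg/min × 494.01 kJ/kg = 158130 kJ/min
|Q| = 2635.6 kW = 2.6356 MW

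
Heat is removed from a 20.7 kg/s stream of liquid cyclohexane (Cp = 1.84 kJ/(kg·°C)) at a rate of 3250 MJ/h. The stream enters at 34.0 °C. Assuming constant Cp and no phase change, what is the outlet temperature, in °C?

Q = 3250 MJ/h = 902.78 kJ/s
ΔT = Q/(ṁ·Cp) = 902.78/(20.7×1.84) = 23.702 K
T_out = 34.0 − 23.702 = 10.298 °C

T_out = 10.3 °C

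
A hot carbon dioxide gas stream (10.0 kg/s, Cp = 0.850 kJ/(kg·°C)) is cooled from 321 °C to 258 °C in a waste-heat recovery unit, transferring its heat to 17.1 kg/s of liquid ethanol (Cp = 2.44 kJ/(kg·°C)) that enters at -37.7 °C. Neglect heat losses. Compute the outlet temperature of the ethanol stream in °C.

T_c,out = -24.9 °C

Heat released by hot stream: Q = 10.0 × 0.850 × (321 − 258) = 535.5 kJ/s
Energy balance on cold side (adiabatic exchanger): Q = ṁ_c·Cp_c·(T_c,out − T_c,in)
T_c,out = -37.7 + 535.5/(17.1 × 2.44) = -24.866 °C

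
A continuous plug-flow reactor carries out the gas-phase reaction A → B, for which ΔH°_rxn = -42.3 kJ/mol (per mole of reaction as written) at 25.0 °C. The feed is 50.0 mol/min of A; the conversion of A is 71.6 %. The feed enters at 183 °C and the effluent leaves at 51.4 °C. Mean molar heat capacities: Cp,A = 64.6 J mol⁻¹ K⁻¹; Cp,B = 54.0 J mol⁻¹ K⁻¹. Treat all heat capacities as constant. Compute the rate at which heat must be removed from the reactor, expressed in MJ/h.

Q_out = 117 MJ/h

Extent of reaction ξ = 0.716 × 50.0 = 35.8 mol/min
Reaction term: ξ·ΔH°_rxn = 35.8 × -42.3 = -1514.3 kJ/min
Sensible, feed 183→25 °C: -510.34 kJ/min
Outlet flows (mol/min): A 14.2, B 35.8
Sensible, products 25→51.4 °C: 75.254 kJ/min
Q = ΔH = -1949.4 kJ/min = -32.49 kW
Heat removed = 116.97 MJ/h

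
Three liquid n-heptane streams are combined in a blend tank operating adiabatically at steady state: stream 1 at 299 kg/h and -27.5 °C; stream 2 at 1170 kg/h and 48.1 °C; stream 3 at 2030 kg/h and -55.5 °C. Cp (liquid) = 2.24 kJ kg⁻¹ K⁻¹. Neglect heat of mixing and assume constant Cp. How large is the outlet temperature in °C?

T_out = -18.5 °C

Energy balance with Q = 0: Σ ṁᵢCp,ᵢ(T_out − Tᵢ) = 0
Σ ṁᵢCp,ᵢTᵢ = 299×2.24×-27.5 + 1170×2.24×48.1 + 2030×2.24×-55.5 = -144730
Σ ṁᵢCp,ᵢ = 299×2.24 + 1170×2.24 + 2030×2.24 = 7837.8
T_out = -144730 / 7837.8 = -18.465 °C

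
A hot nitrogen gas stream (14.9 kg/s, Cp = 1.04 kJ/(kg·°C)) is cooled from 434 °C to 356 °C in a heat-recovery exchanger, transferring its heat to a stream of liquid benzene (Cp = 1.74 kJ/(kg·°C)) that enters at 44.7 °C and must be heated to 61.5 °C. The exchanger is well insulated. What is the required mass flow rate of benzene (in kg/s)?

ṁ_c = 41.3 kg/s

Heat released by hot stream: Q = 14.9 × 1.04 × (434 − 356) = 1208.7 kJ/s
Energy balance on cold side (adiabatic exchanger): Q = ṁ_c·Cp_c·(T_c,out − T_c,in)
ṁ_c = 1208.7 / [1.74 × (61.5 − 44.7)] = 41.348 kg/s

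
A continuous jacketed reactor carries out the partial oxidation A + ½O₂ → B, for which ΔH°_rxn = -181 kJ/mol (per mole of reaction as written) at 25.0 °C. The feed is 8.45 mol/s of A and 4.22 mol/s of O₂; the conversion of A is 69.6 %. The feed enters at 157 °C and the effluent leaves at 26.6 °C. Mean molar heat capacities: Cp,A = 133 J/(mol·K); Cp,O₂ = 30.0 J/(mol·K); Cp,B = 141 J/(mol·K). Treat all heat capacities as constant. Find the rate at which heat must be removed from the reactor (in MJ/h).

Q_out = 4420 MJ/h

Extent of reaction ξ = 0.696 × 8.45 = 5.8812 mol/s
Reaction term: ξ·ΔH°_rxn = 5.8812 × -181 = -1064.5 kJ/s
Sensible, feed 157→25 °C: -165.06 kJ/s
Outlet flows (mol/s): A 2.5688, O₂ 1.2794, B 5.8812
Sensible, products 25→26.6 °C: 1.9349 kJ/s
Q = ΔH = -1227.6 kJ/s = -1227.6 kW
Heat removed = 4419.4 MJ/h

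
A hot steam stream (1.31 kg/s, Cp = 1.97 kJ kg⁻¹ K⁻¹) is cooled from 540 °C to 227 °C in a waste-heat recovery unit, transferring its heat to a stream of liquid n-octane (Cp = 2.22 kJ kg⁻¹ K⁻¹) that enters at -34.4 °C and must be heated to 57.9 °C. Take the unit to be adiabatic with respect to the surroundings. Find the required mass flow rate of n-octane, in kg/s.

ṁ_c = 3.94 kg/s

Heat released by hot stream: Q = 1.31 × 1.97 × (540 − 227) = 807.76 kJ/s
Energy balance on cold side (adiabatic exchanger): Q = ṁ_c·Cp_c·(T_c,out − T_c,in)
ṁ_c = 807.76 / [2.22 × (57.9 − -34.4)] = 3.9421 kg/s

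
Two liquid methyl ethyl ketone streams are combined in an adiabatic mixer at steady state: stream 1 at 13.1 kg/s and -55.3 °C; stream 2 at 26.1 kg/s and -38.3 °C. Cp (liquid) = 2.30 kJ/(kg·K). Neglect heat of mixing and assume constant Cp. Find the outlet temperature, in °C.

T_out = -44.0 °C

No heat crosses the boundary, so H_out = H_in.
Σ ṁᵢCp,ᵢTᵢ = 13.1×2.30×-55.3 + 26.1×2.30×-38.3 = -3965.3
Σ ṁᵢCp,ᵢ = 13.1×2.30 + 26.1×2.30 = 90.16
T_out = -3965.3 / 90.16 = -43.981 °C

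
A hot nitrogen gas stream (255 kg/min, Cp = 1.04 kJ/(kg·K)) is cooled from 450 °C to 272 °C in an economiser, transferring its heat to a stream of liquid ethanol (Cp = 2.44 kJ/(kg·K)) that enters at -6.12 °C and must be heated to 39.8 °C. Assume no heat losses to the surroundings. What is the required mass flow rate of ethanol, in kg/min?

Heat released by hot stream: Q = 255 × 1.04 × (450 − 272) = 47206 kJ/min
Energy balance on cold side (adiabatic exchanger): Q = ṁ_c·Cp_c·(T_c,out − T_c,in)
ṁ_c = 47206 / [2.44 × (39.8 − -6.12)] = 421.31 kg/min

ṁ_c = 421 kg/min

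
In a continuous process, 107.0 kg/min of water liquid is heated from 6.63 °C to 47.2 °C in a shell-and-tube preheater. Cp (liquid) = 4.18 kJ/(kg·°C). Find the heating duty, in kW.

Q = 302 kW

Q = ṁ·Cp·ΔT = 107.0 × 4.18 × (47.2 − 6.63) = 18145 kJ/min
Converting: 18145 / 60 s = 302.42 kW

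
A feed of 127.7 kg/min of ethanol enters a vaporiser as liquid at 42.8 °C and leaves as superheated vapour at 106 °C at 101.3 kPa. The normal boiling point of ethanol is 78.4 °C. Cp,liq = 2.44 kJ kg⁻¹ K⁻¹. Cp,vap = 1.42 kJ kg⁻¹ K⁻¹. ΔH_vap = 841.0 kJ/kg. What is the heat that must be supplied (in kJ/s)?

Q = 2060 kJ/s

liquid 42.8→78.4 °C: 86.864 kJ/kg
vaporisation at 78.4 °C: 841 kJ/kg
vapour 78.4→106 °C: 39.192 kJ/kg
Δh = 86.864 + 841 + 39.192 = 967.06 kJ/kg
Q = ṁ·Δh = 127.7 kg/min × 967.06 kJ/kg = 123490 kJ/min
|Q| = 2058.2 kW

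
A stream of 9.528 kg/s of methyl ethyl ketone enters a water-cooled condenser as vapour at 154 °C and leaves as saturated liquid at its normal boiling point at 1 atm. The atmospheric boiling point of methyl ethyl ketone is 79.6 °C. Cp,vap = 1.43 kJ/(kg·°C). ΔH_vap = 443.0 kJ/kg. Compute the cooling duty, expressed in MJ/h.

vapour 154→79.6 °C: -106.39 kJ/kg
condensation at 79.6 °C: -443 kJ/kg
Δh = -106.39 + -443 = -549.39 kJ/kg
Q = ṁ·Δh = 9.528 kg/s × -549.39 kJ/kg = -5234.6 kJ/s
|Q| = 5234.6 kW = 18845 MJ/h

Q_c = 18800 MJ/h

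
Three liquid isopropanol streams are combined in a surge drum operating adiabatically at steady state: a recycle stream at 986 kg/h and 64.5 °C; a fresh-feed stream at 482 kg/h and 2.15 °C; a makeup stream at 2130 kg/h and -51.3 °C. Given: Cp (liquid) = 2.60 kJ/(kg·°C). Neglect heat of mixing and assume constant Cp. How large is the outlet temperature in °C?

T_out = -12.4 °C

Adiabatic, steady state ⇒ Σ ṁᵢCp,ᵢ(T_out − Tᵢ) = 0
Σ ṁᵢCp,ᵢTᵢ = 986×2.60×64.5 + 482×2.60×2.15 + 2130×2.60×-51.3 = -116050
Σ ṁᵢCp,ᵢ = 986×2.60 + 482×2.60 + 2130×2.60 = 9354.8
T_out = -116050 / 9354.8 = -12.406 °C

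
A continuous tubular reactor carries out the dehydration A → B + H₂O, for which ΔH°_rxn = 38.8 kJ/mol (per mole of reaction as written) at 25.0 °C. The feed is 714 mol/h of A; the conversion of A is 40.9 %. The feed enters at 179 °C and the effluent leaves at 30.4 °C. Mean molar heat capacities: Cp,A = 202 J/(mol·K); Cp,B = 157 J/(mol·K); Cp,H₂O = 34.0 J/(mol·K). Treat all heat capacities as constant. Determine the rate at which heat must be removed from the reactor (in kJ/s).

Q_out = 2.81 kJ/s

Extent of reaction ξ = 0.409 × 714 = 292.03 mol/h
Reaction term: ξ·ΔH°_rxn = 292.03 × 38.8 = 11331 kJ/h
Sensible, feed 179→25 °C: -22211 kJ/h
Outlet flows (mol/h): A 421.97, B 292.03, H₂O 292.03
Sensible, products 25→30.4 °C: 761.48 kJ/h
Q = ΔH = -10119 kJ/h = -2.8108 kW
Heat removed = 2.8108 kJ/s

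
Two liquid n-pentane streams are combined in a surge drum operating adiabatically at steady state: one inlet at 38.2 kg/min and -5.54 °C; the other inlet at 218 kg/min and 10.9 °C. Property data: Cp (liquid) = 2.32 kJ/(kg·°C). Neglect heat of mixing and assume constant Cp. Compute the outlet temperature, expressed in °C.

T_out = 8.45 °C

Energy balance with Q = 0: Σ ṁᵢCp,ᵢ(T_out − Tᵢ) = 0
Σ ṁᵢCp,ᵢTᵢ = 38.2×2.32×-5.54 + 218×2.32×10.9 = 5021.8
Σ ṁᵢCp,ᵢ = 38.2×2.32 + 218×2.32 = 594.38
T_out = 5021.8 / 594.38 = 8.4488 °C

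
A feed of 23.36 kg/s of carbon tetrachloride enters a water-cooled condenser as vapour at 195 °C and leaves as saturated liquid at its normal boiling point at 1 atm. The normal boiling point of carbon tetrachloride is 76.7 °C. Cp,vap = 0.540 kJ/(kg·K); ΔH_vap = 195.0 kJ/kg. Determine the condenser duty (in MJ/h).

Q_c = 21800 MJ/h

vapour 195→76.7 °C: -63.882 kJ/kg
condensation at 76.7 °C: -195 kJ/kg
Δh = -63.882 + -195 = -258.88 kJ/kg
Q = ṁ·Δh = 23.36 kg/s × -258.88 kJ/kg = -6047.5 kJ/s
|Q| = 6047.5 kW = 21771 MJ/h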